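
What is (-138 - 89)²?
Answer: 51529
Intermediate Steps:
(-138 - 89)² = (-227)² = 51529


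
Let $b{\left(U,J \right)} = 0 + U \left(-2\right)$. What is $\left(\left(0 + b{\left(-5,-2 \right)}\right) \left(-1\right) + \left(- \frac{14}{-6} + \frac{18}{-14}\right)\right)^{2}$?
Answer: $\frac{35344}{441} \approx 80.145$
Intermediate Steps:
$b{\left(U,J \right)} = - 2 U$ ($b{\left(U,J \right)} = 0 - 2 U = - 2 U$)
$\left(\left(0 + b{\left(-5,-2 \right)}\right) \left(-1\right) + \left(- \frac{14}{-6} + \frac{18}{-14}\right)\right)^{2} = \left(\left(0 - -10\right) \left(-1\right) + \left(- \frac{14}{-6} + \frac{18}{-14}\right)\right)^{2} = \left(\left(0 + 10\right) \left(-1\right) + \left(\left(-14\right) \left(- \frac{1}{6}\right) + 18 \left(- \frac{1}{14}\right)\right)\right)^{2} = \left(10 \left(-1\right) + \left(\frac{7}{3} - \frac{9}{7}\right)\right)^{2} = \left(-10 + \frac{22}{21}\right)^{2} = \left(- \frac{188}{21}\right)^{2} = \frac{35344}{441}$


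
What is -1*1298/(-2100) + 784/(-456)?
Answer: -7323/6650 ≈ -1.1012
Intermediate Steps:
-1*1298/(-2100) + 784/(-456) = -1298*(-1/2100) + 784*(-1/456) = 649/1050 - 98/57 = -7323/6650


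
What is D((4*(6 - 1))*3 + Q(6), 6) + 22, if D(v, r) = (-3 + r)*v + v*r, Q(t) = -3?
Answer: 535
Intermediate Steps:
D(v, r) = r*v + v*(-3 + r) (D(v, r) = v*(-3 + r) + r*v = r*v + v*(-3 + r))
D((4*(6 - 1))*3 + Q(6), 6) + 22 = ((4*(6 - 1))*3 - 3)*(-3 + 2*6) + 22 = ((4*5)*3 - 3)*(-3 + 12) + 22 = (20*3 - 3)*9 + 22 = (60 - 3)*9 + 22 = 57*9 + 22 = 513 + 22 = 535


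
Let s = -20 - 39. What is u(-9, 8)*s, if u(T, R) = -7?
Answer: 413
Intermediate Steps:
s = -59
u(-9, 8)*s = -7*(-59) = 413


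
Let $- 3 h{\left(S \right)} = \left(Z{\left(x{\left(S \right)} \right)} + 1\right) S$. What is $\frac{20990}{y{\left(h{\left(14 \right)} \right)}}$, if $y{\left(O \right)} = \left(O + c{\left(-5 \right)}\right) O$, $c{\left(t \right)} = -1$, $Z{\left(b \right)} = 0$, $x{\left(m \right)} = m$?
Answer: $\frac{94455}{119} \approx 793.74$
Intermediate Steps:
$h{\left(S \right)} = - \frac{S}{3}$ ($h{\left(S \right)} = - \frac{\left(0 + 1\right) S}{3} = - \frac{1 S}{3} = - \frac{S}{3}$)
$y{\left(O \right)} = O \left(-1 + O\right)$ ($y{\left(O \right)} = \left(O - 1\right) O = \left(-1 + O\right) O = O \left(-1 + O\right)$)
$\frac{20990}{y{\left(h{\left(14 \right)} \right)}} = \frac{20990}{\left(- \frac{1}{3}\right) 14 \left(-1 - \frac{14}{3}\right)} = \frac{20990}{\left(- \frac{14}{3}\right) \left(-1 - \frac{14}{3}\right)} = \frac{20990}{\left(- \frac{14}{3}\right) \left(- \frac{17}{3}\right)} = \frac{20990}{\frac{238}{9}} = 20990 \cdot \frac{9}{238} = \frac{94455}{119}$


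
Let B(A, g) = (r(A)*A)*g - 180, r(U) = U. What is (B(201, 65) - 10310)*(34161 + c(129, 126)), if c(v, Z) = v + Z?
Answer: 90017629200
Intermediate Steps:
B(A, g) = -180 + g*A² (B(A, g) = (A*A)*g - 180 = A²*g - 180 = g*A² - 180 = -180 + g*A²)
c(v, Z) = Z + v
(B(201, 65) - 10310)*(34161 + c(129, 126)) = ((-180 + 65*201²) - 10310)*(34161 + (126 + 129)) = ((-180 + 65*40401) - 10310)*(34161 + 255) = ((-180 + 2626065) - 10310)*34416 = (2625885 - 10310)*34416 = 2615575*34416 = 90017629200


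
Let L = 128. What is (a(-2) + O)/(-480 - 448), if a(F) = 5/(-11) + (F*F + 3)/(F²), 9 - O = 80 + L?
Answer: 8699/40832 ≈ 0.21304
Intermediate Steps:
O = -199 (O = 9 - (80 + 128) = 9 - 1*208 = 9 - 208 = -199)
a(F) = -5/11 + (3 + F²)/F² (a(F) = 5*(-1/11) + (F² + 3)/F² = -5/11 + (3 + F²)/F²)
(a(-2) + O)/(-480 - 448) = ((6/11 + 3/(-2)²) - 199)/(-480 - 448) = ((6/11 + 3*(¼)) - 199)/(-928) = ((6/11 + ¾) - 199)*(-1/928) = (57/44 - 199)*(-1/928) = -8699/44*(-1/928) = 8699/40832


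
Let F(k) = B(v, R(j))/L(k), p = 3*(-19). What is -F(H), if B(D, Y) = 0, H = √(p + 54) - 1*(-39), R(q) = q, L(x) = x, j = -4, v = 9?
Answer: 0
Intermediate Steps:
p = -57
H = 39 + I*√3 (H = √(-57 + 54) - 1*(-39) = √(-3) + 39 = I*√3 + 39 = 39 + I*√3 ≈ 39.0 + 1.732*I)
F(k) = 0 (F(k) = 0/k = 0)
-F(H) = -1*0 = 0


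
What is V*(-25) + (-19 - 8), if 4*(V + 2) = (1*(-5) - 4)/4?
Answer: 593/16 ≈ 37.063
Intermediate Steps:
V = -41/16 (V = -2 + ((1*(-5) - 4)/4)/4 = -2 + ((-5 - 4)*(¼))/4 = -2 + (-9*¼)/4 = -2 + (¼)*(-9/4) = -2 - 9/16 = -41/16 ≈ -2.5625)
V*(-25) + (-19 - 8) = -41/16*(-25) + (-19 - 8) = 1025/16 - 27 = 593/16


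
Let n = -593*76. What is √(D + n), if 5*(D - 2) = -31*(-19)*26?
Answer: 4*I*√65630/5 ≈ 204.95*I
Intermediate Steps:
n = -45068
D = 15324/5 (D = 2 + (-31*(-19)*26)/5 = 2 + (589*26)/5 = 2 + (⅕)*15314 = 2 + 15314/5 = 15324/5 ≈ 3064.8)
√(D + n) = √(15324/5 - 45068) = √(-210016/5) = 4*I*√65630/5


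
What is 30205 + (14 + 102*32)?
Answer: 33483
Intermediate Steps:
30205 + (14 + 102*32) = 30205 + (14 + 3264) = 30205 + 3278 = 33483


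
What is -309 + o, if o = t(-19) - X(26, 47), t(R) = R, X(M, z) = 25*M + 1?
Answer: -979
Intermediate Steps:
X(M, z) = 1 + 25*M
o = -670 (o = -19 - (1 + 25*26) = -19 - (1 + 650) = -19 - 1*651 = -19 - 651 = -670)
-309 + o = -309 - 670 = -979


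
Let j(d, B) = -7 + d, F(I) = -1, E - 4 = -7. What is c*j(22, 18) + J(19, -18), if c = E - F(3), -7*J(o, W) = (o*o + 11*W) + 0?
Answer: -373/7 ≈ -53.286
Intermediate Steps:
E = -3 (E = 4 - 7 = -3)
J(o, W) = -11*W/7 - o²/7 (J(o, W) = -((o*o + 11*W) + 0)/7 = -((o² + 11*W) + 0)/7 = -(o² + 11*W)/7 = -11*W/7 - o²/7)
c = -2 (c = -3 - 1*(-1) = -3 + 1 = -2)
c*j(22, 18) + J(19, -18) = -2*(-7 + 22) + (-11/7*(-18) - ⅐*19²) = -2*15 + (198/7 - ⅐*361) = -30 + (198/7 - 361/7) = -30 - 163/7 = -373/7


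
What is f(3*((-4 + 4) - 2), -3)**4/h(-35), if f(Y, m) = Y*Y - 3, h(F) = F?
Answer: -1185921/35 ≈ -33883.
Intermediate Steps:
f(Y, m) = -3 + Y**2 (f(Y, m) = Y**2 - 3 = -3 + Y**2)
f(3*((-4 + 4) - 2), -3)**4/h(-35) = (-3 + (3*((-4 + 4) - 2))**2)**4/(-35) = (-3 + (3*(0 - 2))**2)**4*(-1/35) = (-3 + (3*(-2))**2)**4*(-1/35) = (-3 + (-6)**2)**4*(-1/35) = (-3 + 36)**4*(-1/35) = 33**4*(-1/35) = 1185921*(-1/35) = -1185921/35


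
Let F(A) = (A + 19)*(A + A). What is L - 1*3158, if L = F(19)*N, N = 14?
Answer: 17058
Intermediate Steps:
F(A) = 2*A*(19 + A) (F(A) = (19 + A)*(2*A) = 2*A*(19 + A))
L = 20216 (L = (2*19*(19 + 19))*14 = (2*19*38)*14 = 1444*14 = 20216)
L - 1*3158 = 20216 - 1*3158 = 20216 - 3158 = 17058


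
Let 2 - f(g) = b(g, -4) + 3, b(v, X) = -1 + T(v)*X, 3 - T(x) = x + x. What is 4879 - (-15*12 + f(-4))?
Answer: 5015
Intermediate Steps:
T(x) = 3 - 2*x (T(x) = 3 - (x + x) = 3 - 2*x)
b(v, X) = -1 + X*(3 - 2*v) (b(v, X) = -1 + (3 - 2*v)*X = -1 + X*(3 - 2*v))
f(g) = 12 - 8*g (f(g) = 2 - ((-1 - 1*(-4)*(-3 + 2*g)) + 3) = 2 - ((-1 + (-12 + 8*g)) + 3) = 2 - ((-13 + 8*g) + 3) = 2 - (-10 + 8*g) = 2 + (10 - 8*g) = 12 - 8*g)
4879 - (-15*12 + f(-4)) = 4879 - (-15*12 + (12 - 8*(-4))) = 4879 - (-180 + (12 + 32)) = 4879 - (-180 + 44) = 4879 - 1*(-136) = 4879 + 136 = 5015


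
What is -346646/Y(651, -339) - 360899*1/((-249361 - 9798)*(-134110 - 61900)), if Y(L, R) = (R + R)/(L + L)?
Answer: 3821118016141715793/5740146381670 ≈ 6.6568e+5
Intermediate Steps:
Y(L, R) = R/L (Y(L, R) = (2*R)/((2*L)) = (2*R)*(1/(2*L)) = R/L)
-346646/Y(651, -339) - 360899*1/((-249361 - 9798)*(-134110 - 61900)) = -346646/((-339/651)) - 360899*1/((-249361 - 9798)*(-134110 - 61900)) = -346646/((-339*1/651)) - 360899/((-196010*(-259159))) = -346646/(-113/217) - 360899/50797755590 = -346646*(-217/113) - 360899*1/50797755590 = 75222182/113 - 360899/50797755590 = 3821118016141715793/5740146381670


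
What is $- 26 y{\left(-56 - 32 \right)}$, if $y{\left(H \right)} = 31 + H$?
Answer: $1482$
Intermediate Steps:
$- 26 y{\left(-56 - 32 \right)} = - 26 \left(31 - 88\right) = \left(-26\right) \left(-57\right) = 1482$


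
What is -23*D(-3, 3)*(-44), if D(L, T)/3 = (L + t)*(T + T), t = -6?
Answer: -163944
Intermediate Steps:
D(L, T) = 6*T*(-6 + L) (D(L, T) = 3*((L - 6)*(T + T)) = 3*((-6 + L)*(2*T)) = 3*(2*T*(-6 + L)) = 6*T*(-6 + L))
-23*D(-3, 3)*(-44) = -138*3*(-6 - 3)*(-44) = -138*3*(-9)*(-44) = -23*(-162)*(-44) = 3726*(-44) = -163944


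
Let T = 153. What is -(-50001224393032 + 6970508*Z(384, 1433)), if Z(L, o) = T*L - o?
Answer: 49601681844980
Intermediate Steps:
Z(L, o) = -o + 153*L (Z(L, o) = 153*L - o = -o + 153*L)
-(-50001224393032 + 6970508*Z(384, 1433)) = -6970508/(1/((-1*1433 + 153*384) - 7173254)) = -6970508/(1/((-1433 + 58752) - 7173254)) = -6970508/(1/(57319 - 7173254)) = -6970508/(1/(-7115935)) = -6970508/(-1/7115935) = -6970508*(-7115935) = 49601681844980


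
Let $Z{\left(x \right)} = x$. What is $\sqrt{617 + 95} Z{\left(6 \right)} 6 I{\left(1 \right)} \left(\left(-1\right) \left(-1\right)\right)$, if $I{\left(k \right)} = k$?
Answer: $72 \sqrt{178} \approx 960.6$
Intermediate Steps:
$\sqrt{617 + 95} Z{\left(6 \right)} 6 I{\left(1 \right)} \left(\left(-1\right) \left(-1\right)\right) = \sqrt{617 + 95} \cdot 6 \cdot 6 \cdot 1 \left(\left(-1\right) \left(-1\right)\right) = \sqrt{712} \cdot 36 \cdot 1 \cdot 1 = 2 \sqrt{178} \cdot 36 \cdot 1 = 2 \sqrt{178} \cdot 36 = 72 \sqrt{178}$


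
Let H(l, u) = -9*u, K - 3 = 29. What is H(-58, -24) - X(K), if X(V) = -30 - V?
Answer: 278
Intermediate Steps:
K = 32 (K = 3 + 29 = 32)
H(-58, -24) - X(K) = -9*(-24) - (-30 - 1*32) = 216 - (-30 - 32) = 216 - 1*(-62) = 216 + 62 = 278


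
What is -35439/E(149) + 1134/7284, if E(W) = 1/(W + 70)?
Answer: -9422024985/1214 ≈ -7.7611e+6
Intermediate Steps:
E(W) = 1/(70 + W)
-35439/E(149) + 1134/7284 = -35439/(1/(70 + 149)) + 1134/7284 = -35439/(1/219) + 1134*(1/7284) = -35439/1/219 + 189/1214 = -35439*219 + 189/1214 = -7761141 + 189/1214 = -9422024985/1214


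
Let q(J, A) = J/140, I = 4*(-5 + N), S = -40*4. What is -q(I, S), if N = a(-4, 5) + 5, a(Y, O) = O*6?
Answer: -6/7 ≈ -0.85714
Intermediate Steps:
a(Y, O) = 6*O
N = 35 (N = 6*5 + 5 = 30 + 5 = 35)
S = -160
I = 120 (I = 4*(-5 + 35) = 4*30 = 120)
q(J, A) = J/140 (q(J, A) = J*(1/140) = J/140)
-q(I, S) = -120/140 = -1*6/7 = -6/7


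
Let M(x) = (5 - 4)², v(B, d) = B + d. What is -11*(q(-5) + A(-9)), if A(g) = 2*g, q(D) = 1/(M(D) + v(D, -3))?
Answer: 1397/7 ≈ 199.57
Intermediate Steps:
M(x) = 1 (M(x) = 1² = 1)
q(D) = 1/(-2 + D) (q(D) = 1/(1 + (D - 3)) = 1/(1 + (-3 + D)) = 1/(-2 + D))
-11*(q(-5) + A(-9)) = -11*(1/(-2 - 5) + 2*(-9)) = -11*(1/(-7) - 18) = -11*(-⅐ - 18) = -11*(-127/7) = 1397/7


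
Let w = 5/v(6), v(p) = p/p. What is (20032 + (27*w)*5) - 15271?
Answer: 5436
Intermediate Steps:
v(p) = 1
w = 5 (w = 5/1 = 5*1 = 5)
(20032 + (27*w)*5) - 15271 = (20032 + (27*5)*5) - 15271 = (20032 + 135*5) - 15271 = (20032 + 675) - 15271 = 20707 - 15271 = 5436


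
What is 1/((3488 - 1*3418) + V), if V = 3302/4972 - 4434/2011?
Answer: 4999346/342251457 ≈ 0.014607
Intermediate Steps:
V = -7702763/4999346 (V = 3302*(1/4972) - 4434*1/2011 = 1651/2486 - 4434/2011 = -7702763/4999346 ≈ -1.5408)
1/((3488 - 1*3418) + V) = 1/((3488 - 1*3418) - 7702763/4999346) = 1/((3488 - 3418) - 7702763/4999346) = 1/(70 - 7702763/4999346) = 1/(342251457/4999346) = 4999346/342251457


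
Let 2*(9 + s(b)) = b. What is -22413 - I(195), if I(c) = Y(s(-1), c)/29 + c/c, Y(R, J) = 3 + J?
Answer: -650204/29 ≈ -22421.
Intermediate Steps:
s(b) = -9 + b/2
I(c) = 32/29 + c/29 (I(c) = (3 + c)/29 + c/c = (3 + c)*(1/29) + 1 = (3/29 + c/29) + 1 = 32/29 + c/29)
-22413 - I(195) = -22413 - (32/29 + (1/29)*195) = -22413 - (32/29 + 195/29) = -22413 - 1*227/29 = -22413 - 227/29 = -650204/29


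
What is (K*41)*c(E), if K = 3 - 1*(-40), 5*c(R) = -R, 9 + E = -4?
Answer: 22919/5 ≈ 4583.8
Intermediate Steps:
E = -13 (E = -9 - 4 = -13)
c(R) = -R/5 (c(R) = (-R)/5 = -R/5)
K = 43 (K = 3 + 40 = 43)
(K*41)*c(E) = (43*41)*(-⅕*(-13)) = 1763*(13/5) = 22919/5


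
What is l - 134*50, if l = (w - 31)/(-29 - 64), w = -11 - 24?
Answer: -207678/31 ≈ -6699.3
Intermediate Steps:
w = -35
l = 22/31 (l = (-35 - 31)/(-29 - 64) = -66/(-93) = -66*(-1/93) = 22/31 ≈ 0.70968)
l - 134*50 = 22/31 - 134*50 = 22/31 - 6700 = -207678/31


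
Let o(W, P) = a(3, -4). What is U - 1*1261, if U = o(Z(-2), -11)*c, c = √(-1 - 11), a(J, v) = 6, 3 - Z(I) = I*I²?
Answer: -1261 + 12*I*√3 ≈ -1261.0 + 20.785*I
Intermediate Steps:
Z(I) = 3 - I³ (Z(I) = 3 - I*I² = 3 - I³)
o(W, P) = 6
c = 2*I*√3 (c = √(-12) = 2*I*√3 ≈ 3.4641*I)
U = 12*I*√3 (U = 6*(2*I*√3) = 12*I*√3 ≈ 20.785*I)
U - 1*1261 = 12*I*√3 - 1*1261 = 12*I*√3 - 1261 = -1261 + 12*I*√3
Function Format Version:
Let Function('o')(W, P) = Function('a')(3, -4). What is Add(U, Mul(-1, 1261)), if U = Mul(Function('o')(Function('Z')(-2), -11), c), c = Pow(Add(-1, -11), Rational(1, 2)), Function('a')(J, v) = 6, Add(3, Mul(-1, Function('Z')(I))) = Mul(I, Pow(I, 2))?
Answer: Add(-1261, Mul(12, I, Pow(3, Rational(1, 2)))) ≈ Add(-1261.0, Mul(20.785, I))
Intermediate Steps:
Function('Z')(I) = Add(3, Mul(-1, Pow(I, 3))) (Function('Z')(I) = Add(3, Mul(-1, Mul(I, Pow(I, 2)))) = Add(3, Mul(-1, Pow(I, 3))))
Function('o')(W, P) = 6
c = Mul(2, I, Pow(3, Rational(1, 2))) (c = Pow(-12, Rational(1, 2)) = Mul(2, I, Pow(3, Rational(1, 2))) ≈ Mul(3.4641, I))
U = Mul(12, I, Pow(3, Rational(1, 2))) (U = Mul(6, Mul(2, I, Pow(3, Rational(1, 2)))) = Mul(12, I, Pow(3, Rational(1, 2))) ≈ Mul(20.785, I))
Add(U, Mul(-1, 1261)) = Add(Mul(12, I, Pow(3, Rational(1, 2))), Mul(-1, 1261)) = Add(Mul(12, I, Pow(3, Rational(1, 2))), -1261) = Add(-1261, Mul(12, I, Pow(3, Rational(1, 2))))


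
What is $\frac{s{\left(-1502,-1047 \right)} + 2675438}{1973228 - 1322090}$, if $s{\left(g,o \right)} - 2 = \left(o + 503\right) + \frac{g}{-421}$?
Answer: $\frac{563066359}{137064549} \approx 4.108$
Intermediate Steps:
$s{\left(g,o \right)} = 505 + o - \frac{g}{421}$ ($s{\left(g,o \right)} = 2 + \left(\left(o + 503\right) + \frac{g}{-421}\right) = 2 + \left(\left(503 + o\right) + g \left(- \frac{1}{421}\right)\right) = 2 - \left(-503 - o + \frac{g}{421}\right) = 2 + \left(503 + o - \frac{g}{421}\right) = 505 + o - \frac{g}{421}$)
$\frac{s{\left(-1502,-1047 \right)} + 2675438}{1973228 - 1322090} = \frac{\left(505 - 1047 - - \frac{1502}{421}\right) + 2675438}{1973228 - 1322090} = \frac{\left(505 - 1047 + \frac{1502}{421}\right) + 2675438}{651138} = \left(- \frac{226680}{421} + 2675438\right) \frac{1}{651138} = \frac{1126132718}{421} \cdot \frac{1}{651138} = \frac{563066359}{137064549}$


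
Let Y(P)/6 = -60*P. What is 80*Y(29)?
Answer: -835200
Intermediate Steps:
Y(P) = -360*P (Y(P) = 6*(-60*P) = -360*P)
80*Y(29) = 80*(-360*29) = 80*(-10440) = -835200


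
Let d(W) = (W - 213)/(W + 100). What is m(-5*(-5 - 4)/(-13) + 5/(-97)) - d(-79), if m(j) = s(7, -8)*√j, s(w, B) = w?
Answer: 292/21 + 7*I*√5586230/1261 ≈ 13.905 + 13.12*I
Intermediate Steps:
d(W) = (-213 + W)/(100 + W)
m(j) = 7*√j
m(-5*(-5 - 4)/(-13) + 5/(-97)) - d(-79) = 7*√(-5*(-5 - 4)/(-13) + 5/(-97)) - (-213 - 79)/(100 - 79) = 7*√(-5*(-9)*(-1/13) + 5*(-1/97)) - (-292)/21 = 7*√(45*(-1/13) - 5/97) - (-292)/21 = 7*√(-45/13 - 5/97) - 1*(-292/21) = 7*√(-4430/1261) + 292/21 = 7*(I*√5586230/1261) + 292/21 = 7*I*√5586230/1261 + 292/21 = 292/21 + 7*I*√5586230/1261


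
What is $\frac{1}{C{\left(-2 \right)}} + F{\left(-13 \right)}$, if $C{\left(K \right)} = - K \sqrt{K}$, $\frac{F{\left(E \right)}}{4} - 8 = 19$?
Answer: $108 - \frac{i \sqrt{2}}{4} \approx 108.0 - 0.35355 i$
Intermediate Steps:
$F{\left(E \right)} = 108$ ($F{\left(E \right)} = 32 + 4 \cdot 19 = 32 + 76 = 108$)
$C{\left(K \right)} = - K^{\frac{3}{2}}$
$\frac{1}{C{\left(-2 \right)}} + F{\left(-13 \right)} = \frac{1}{\left(-1\right) \left(-2\right)^{\frac{3}{2}}} + 108 = \frac{1}{\left(-1\right) \left(- 2 i \sqrt{2}\right)} + 108 = \frac{1}{2 i \sqrt{2}} + 108 = - \frac{i \sqrt{2}}{4} + 108 = 108 - \frac{i \sqrt{2}}{4}$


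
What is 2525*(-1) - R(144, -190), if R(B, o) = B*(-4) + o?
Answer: -1759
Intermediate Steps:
R(B, o) = o - 4*B (R(B, o) = -4*B + o = o - 4*B)
2525*(-1) - R(144, -190) = 2525*(-1) - (-190 - 4*144) = -2525 - (-190 - 576) = -2525 - 1*(-766) = -2525 + 766 = -1759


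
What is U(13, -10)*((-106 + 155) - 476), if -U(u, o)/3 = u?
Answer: 16653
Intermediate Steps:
U(u, o) = -3*u
U(13, -10)*((-106 + 155) - 476) = (-3*13)*((-106 + 155) - 476) = -39*(49 - 476) = -39*(-427) = 16653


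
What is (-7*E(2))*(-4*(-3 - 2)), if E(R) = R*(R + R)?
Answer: -1120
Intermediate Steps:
E(R) = 2*R**2 (E(R) = R*(2*R) = 2*R**2)
(-7*E(2))*(-4*(-3 - 2)) = (-14*2**2)*(-4*(-3 - 2)) = (-14*4)*(-4*(-5)) = -7*8*20 = -56*20 = -1120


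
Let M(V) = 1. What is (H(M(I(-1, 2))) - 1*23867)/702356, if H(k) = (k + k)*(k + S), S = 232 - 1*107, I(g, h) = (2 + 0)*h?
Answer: -23615/702356 ≈ -0.033623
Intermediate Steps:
I(g, h) = 2*h
S = 125 (S = 232 - 107 = 125)
H(k) = 2*k*(125 + k) (H(k) = (k + k)*(k + 125) = (2*k)*(125 + k) = 2*k*(125 + k))
(H(M(I(-1, 2))) - 1*23867)/702356 = (2*1*(125 + 1) - 1*23867)/702356 = (2*1*126 - 23867)*(1/702356) = (252 - 23867)*(1/702356) = -23615*1/702356 = -23615/702356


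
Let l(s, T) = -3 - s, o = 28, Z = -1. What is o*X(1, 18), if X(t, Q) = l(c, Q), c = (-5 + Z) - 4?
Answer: 196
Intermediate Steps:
c = -10 (c = (-5 - 1) - 4 = -6 - 4 = -10)
X(t, Q) = 7 (X(t, Q) = -3 - 1*(-10) = -3 + 10 = 7)
o*X(1, 18) = 28*7 = 196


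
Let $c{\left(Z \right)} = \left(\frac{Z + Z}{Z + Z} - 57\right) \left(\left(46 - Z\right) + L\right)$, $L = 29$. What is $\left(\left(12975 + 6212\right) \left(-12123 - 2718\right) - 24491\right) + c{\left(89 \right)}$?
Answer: $-284777974$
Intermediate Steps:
$c{\left(Z \right)} = -4200 + 56 Z$ ($c{\left(Z \right)} = \left(\frac{Z + Z}{Z + Z} - 57\right) \left(\left(46 - Z\right) + 29\right) = \left(\frac{2 Z}{2 Z} - 57\right) \left(75 - Z\right) = \left(2 Z \frac{1}{2 Z} - 57\right) \left(75 - Z\right) = \left(1 - 57\right) \left(75 - Z\right) = - 56 \left(75 - Z\right) = -4200 + 56 Z$)
$\left(\left(12975 + 6212\right) \left(-12123 - 2718\right) - 24491\right) + c{\left(89 \right)} = \left(\left(12975 + 6212\right) \left(-12123 - 2718\right) - 24491\right) + \left(-4200 + 56 \cdot 89\right) = \left(19187 \left(-14841\right) - 24491\right) + \left(-4200 + 4984\right) = \left(-284754267 - 24491\right) + 784 = -284778758 + 784 = -284777974$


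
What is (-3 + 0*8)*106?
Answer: -318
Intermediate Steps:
(-3 + 0*8)*106 = (-3 + 0)*106 = -3*106 = -318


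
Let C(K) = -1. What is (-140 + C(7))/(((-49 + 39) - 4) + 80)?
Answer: -47/22 ≈ -2.1364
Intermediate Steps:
(-140 + C(7))/(((-49 + 39) - 4) + 80) = (-140 - 1)/(((-49 + 39) - 4) + 80) = -141/((-10 - 4) + 80) = -141/(-14 + 80) = -141/66 = (1/66)*(-141) = -47/22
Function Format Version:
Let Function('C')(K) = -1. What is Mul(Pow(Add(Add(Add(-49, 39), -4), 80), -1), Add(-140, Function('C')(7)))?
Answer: Rational(-47, 22) ≈ -2.1364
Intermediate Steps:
Mul(Pow(Add(Add(Add(-49, 39), -4), 80), -1), Add(-140, Function('C')(7))) = Mul(Pow(Add(Add(Add(-49, 39), -4), 80), -1), Add(-140, -1)) = Mul(Pow(Add(Add(-10, -4), 80), -1), -141) = Mul(Pow(Add(-14, 80), -1), -141) = Mul(Pow(66, -1), -141) = Mul(Rational(1, 66), -141) = Rational(-47, 22)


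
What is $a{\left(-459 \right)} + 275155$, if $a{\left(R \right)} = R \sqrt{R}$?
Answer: $275155 - 1377 i \sqrt{51} \approx 2.7516 \cdot 10^{5} - 9833.8 i$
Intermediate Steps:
$a{\left(R \right)} = R^{\frac{3}{2}}$
$a{\left(-459 \right)} + 275155 = \left(-459\right)^{\frac{3}{2}} + 275155 = - 1377 i \sqrt{51} + 275155 = 275155 - 1377 i \sqrt{51}$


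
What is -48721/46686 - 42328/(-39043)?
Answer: 73911005/1822761498 ≈ 0.040549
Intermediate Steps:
-48721/46686 - 42328/(-39043) = -48721*1/46686 - 42328*(-1/39043) = -48721/46686 + 42328/39043 = 73911005/1822761498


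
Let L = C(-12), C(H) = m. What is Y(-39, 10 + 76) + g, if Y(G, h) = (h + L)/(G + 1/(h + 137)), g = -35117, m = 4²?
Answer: -152700089/4348 ≈ -35120.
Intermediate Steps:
m = 16
C(H) = 16
L = 16
Y(G, h) = (16 + h)/(G + 1/(137 + h)) (Y(G, h) = (h + 16)/(G + 1/(h + 137)) = (16 + h)/(G + 1/(137 + h)))
Y(-39, 10 + 76) + g = (2192 + (10 + 76)² + 153*(10 + 76))/(1 + 137*(-39) - 39*(10 + 76)) - 35117 = (2192 + 86² + 153*86)/(1 - 5343 - 39*86) - 35117 = (2192 + 7396 + 13158)/(1 - 5343 - 3354) - 35117 = 22746/(-8696) - 35117 = -1/8696*22746 - 35117 = -11373/4348 - 35117 = -152700089/4348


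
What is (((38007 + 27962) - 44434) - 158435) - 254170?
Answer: -391070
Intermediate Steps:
(((38007 + 27962) - 44434) - 158435) - 254170 = ((65969 - 44434) - 158435) - 254170 = (21535 - 158435) - 254170 = -136900 - 254170 = -391070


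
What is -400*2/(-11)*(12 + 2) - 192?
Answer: 9088/11 ≈ 826.18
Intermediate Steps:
-400*2/(-11)*(12 + 2) - 192 = -400*2*(-1/11)*14 - 192 = -(-800)*14/11 - 192 = -400*(-28/11) - 192 = 11200/11 - 192 = 9088/11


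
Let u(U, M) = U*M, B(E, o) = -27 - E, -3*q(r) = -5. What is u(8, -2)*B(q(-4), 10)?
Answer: 1376/3 ≈ 458.67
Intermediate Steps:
q(r) = 5/3 (q(r) = -1/3*(-5) = 5/3)
u(U, M) = M*U
u(8, -2)*B(q(-4), 10) = (-2*8)*(-27 - 1*5/3) = -16*(-27 - 5/3) = -16*(-86/3) = 1376/3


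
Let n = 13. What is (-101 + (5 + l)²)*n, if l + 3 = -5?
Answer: -1196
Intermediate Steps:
l = -8 (l = -3 - 5 = -8)
(-101 + (5 + l)²)*n = (-101 + (5 - 8)²)*13 = (-101 + (-3)²)*13 = (-101 + 9)*13 = -92*13 = -1196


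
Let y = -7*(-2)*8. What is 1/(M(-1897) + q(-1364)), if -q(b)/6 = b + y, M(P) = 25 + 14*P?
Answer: -1/19021 ≈ -5.2573e-5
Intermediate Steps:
y = 112 (y = 14*8 = 112)
q(b) = -672 - 6*b (q(b) = -6*(b + 112) = -6*(112 + b) = -672 - 6*b)
1/(M(-1897) + q(-1364)) = 1/((25 + 14*(-1897)) + (-672 - 6*(-1364))) = 1/((25 - 26558) + (-672 + 8184)) = 1/(-26533 + 7512) = 1/(-19021) = -1/19021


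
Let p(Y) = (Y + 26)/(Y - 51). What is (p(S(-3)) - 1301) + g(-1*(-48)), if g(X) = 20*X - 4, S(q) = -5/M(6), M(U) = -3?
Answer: -51143/148 ≈ -345.56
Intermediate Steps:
S(q) = 5/3 (S(q) = -5/(-3) = -5*(-1/3) = 5/3)
g(X) = -4 + 20*X
p(Y) = (26 + Y)/(-51 + Y)
(p(S(-3)) - 1301) + g(-1*(-48)) = ((26 + 5/3)/(-51 + 5/3) - 1301) + (-4 + 20*(-1*(-48))) = ((83/3)/(-148/3) - 1301) + (-4 + 20*48) = (-3/148*83/3 - 1301) + (-4 + 960) = (-83/148 - 1301) + 956 = -192631/148 + 956 = -51143/148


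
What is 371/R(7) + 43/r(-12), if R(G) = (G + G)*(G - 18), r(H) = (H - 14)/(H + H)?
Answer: 10663/286 ≈ 37.283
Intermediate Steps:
r(H) = (-14 + H)/(2*H) (r(H) = (-14 + H)/((2*H)) = (-14 + H)*(1/(2*H)) = (-14 + H)/(2*H))
R(G) = 2*G*(-18 + G) (R(G) = (2*G)*(-18 + G) = 2*G*(-18 + G))
371/R(7) + 43/r(-12) = 371/((2*7*(-18 + 7))) + 43/(((½)*(-14 - 12)/(-12))) = 371/((2*7*(-11))) + 43/(((½)*(-1/12)*(-26))) = 371/(-154) + 43/(13/12) = 371*(-1/154) + 43*(12/13) = -53/22 + 516/13 = 10663/286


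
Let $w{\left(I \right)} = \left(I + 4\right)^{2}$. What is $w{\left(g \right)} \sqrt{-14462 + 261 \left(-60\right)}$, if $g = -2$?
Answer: $4 i \sqrt{30122} \approx 694.23 i$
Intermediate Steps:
$w{\left(I \right)} = \left(4 + I\right)^{2}$
$w{\left(g \right)} \sqrt{-14462 + 261 \left(-60\right)} = \left(4 - 2\right)^{2} \sqrt{-14462 + 261 \left(-60\right)} = 2^{2} \sqrt{-14462 - 15660} = 4 \sqrt{-30122} = 4 i \sqrt{30122}$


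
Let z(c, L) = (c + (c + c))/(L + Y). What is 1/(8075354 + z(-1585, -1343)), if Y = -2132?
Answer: 695/5612371981 ≈ 1.2383e-7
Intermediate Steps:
z(c, L) = 3*c/(-2132 + L) (z(c, L) = (c + (c + c))/(L - 2132) = (c + 2*c)/(-2132 + L) = (3*c)/(-2132 + L) = 3*c/(-2132 + L))
1/(8075354 + z(-1585, -1343)) = 1/(8075354 + 3*(-1585)/(-2132 - 1343)) = 1/(8075354 + 3*(-1585)/(-3475)) = 1/(8075354 + 3*(-1585)*(-1/3475)) = 1/(8075354 + 951/695) = 1/(5612371981/695) = 695/5612371981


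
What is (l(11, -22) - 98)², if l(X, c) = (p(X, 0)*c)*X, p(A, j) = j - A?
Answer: 6574096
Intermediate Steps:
l(X, c) = -c*X² (l(X, c) = ((0 - X)*c)*X = ((-X)*c)*X = (-X*c)*X = -c*X²)
(l(11, -22) - 98)² = (-1*(-22)*11² - 98)² = (-1*(-22)*121 - 98)² = (2662 - 98)² = 2564² = 6574096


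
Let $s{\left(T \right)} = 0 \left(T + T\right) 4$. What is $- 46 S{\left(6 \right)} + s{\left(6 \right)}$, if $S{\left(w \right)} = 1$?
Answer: $-46$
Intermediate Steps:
$s{\left(T \right)} = 0$ ($s{\left(T \right)} = 0 \cdot 2 T 4 = 0 \cdot 4 = 0$)
$- 46 S{\left(6 \right)} + s{\left(6 \right)} = \left(-46\right) 1 + 0 = -46 + 0 = -46$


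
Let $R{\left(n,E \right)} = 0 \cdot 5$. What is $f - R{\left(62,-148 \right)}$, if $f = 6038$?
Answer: $6038$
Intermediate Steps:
$R{\left(n,E \right)} = 0$
$f - R{\left(62,-148 \right)} = 6038 - 0 = 6038 + 0 = 6038$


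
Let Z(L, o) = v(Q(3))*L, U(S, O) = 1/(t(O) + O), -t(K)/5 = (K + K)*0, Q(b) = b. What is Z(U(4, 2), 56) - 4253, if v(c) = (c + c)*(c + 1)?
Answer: -4241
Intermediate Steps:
t(K) = 0 (t(K) = -5*(K + K)*0 = -5*2*K*0 = -5*0 = 0)
v(c) = 2*c*(1 + c) (v(c) = (2*c)*(1 + c) = 2*c*(1 + c))
U(S, O) = 1/O (U(S, O) = 1/(0 + O) = 1/O)
Z(L, o) = 24*L (Z(L, o) = (2*3*(1 + 3))*L = (2*3*4)*L = 24*L)
Z(U(4, 2), 56) - 4253 = 24/2 - 4253 = 24*(½) - 4253 = 12 - 4253 = -4241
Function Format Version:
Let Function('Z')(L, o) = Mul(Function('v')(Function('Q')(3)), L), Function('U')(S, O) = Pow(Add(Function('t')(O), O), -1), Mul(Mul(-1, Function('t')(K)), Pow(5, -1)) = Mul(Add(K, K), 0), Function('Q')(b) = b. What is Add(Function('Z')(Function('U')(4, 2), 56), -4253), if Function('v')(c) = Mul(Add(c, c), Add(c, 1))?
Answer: -4241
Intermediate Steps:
Function('t')(K) = 0 (Function('t')(K) = Mul(-5, Mul(Add(K, K), 0)) = Mul(-5, Mul(Mul(2, K), 0)) = Mul(-5, 0) = 0)
Function('v')(c) = Mul(2, c, Add(1, c)) (Function('v')(c) = Mul(Mul(2, c), Add(1, c)) = Mul(2, c, Add(1, c)))
Function('U')(S, O) = Pow(O, -1) (Function('U')(S, O) = Pow(Add(0, O), -1) = Pow(O, -1))
Function('Z')(L, o) = Mul(24, L) (Function('Z')(L, o) = Mul(Mul(2, 3, Add(1, 3)), L) = Mul(Mul(2, 3, 4), L) = Mul(24, L))
Add(Function('Z')(Function('U')(4, 2), 56), -4253) = Add(Mul(24, Pow(2, -1)), -4253) = Add(Mul(24, Rational(1, 2)), -4253) = Add(12, -4253) = -4241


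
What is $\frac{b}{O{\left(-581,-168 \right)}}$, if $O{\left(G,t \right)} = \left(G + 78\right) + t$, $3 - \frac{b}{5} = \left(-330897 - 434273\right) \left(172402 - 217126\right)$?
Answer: $\frac{171107315385}{671} \approx 2.55 \cdot 10^{8}$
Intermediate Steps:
$b = -171107315385$ ($b = 15 - 5 \left(-330897 - 434273\right) \left(172402 - 217126\right) = 15 - 5 \left(\left(-765170\right) \left(-44724\right)\right) = 15 - 171107315400 = -171107315385$)
$O{\left(G,t \right)} = 78 + G + t$ ($O{\left(G,t \right)} = \left(78 + G\right) + t = 78 + G + t$)
$\frac{b}{O{\left(-581,-168 \right)}} = - \frac{171107315385}{78 - 581 - 168} = - \frac{171107315385}{-671} = \left(-171107315385\right) \left(- \frac{1}{671}\right) = \frac{171107315385}{671}$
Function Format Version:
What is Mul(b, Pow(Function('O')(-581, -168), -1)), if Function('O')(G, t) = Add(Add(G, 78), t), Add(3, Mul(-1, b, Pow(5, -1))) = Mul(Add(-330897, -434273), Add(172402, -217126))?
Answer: Rational(171107315385, 671) ≈ 2.5500e+8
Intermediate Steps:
b = -171107315385 (b = Add(15, Mul(-5, Mul(Add(-330897, -434273), Add(172402, -217126)))) = Add(15, Mul(-5, Mul(-765170, -44724))) = Add(15, Mul(-5, 34221463080)) = Add(15, -171107315400) = -171107315385)
Function('O')(G, t) = Add(78, G, t) (Function('O')(G, t) = Add(Add(78, G), t) = Add(78, G, t))
Mul(b, Pow(Function('O')(-581, -168), -1)) = Mul(-171107315385, Pow(Add(78, -581, -168), -1)) = Mul(-171107315385, Pow(-671, -1)) = Mul(-171107315385, Rational(-1, 671)) = Rational(171107315385, 671)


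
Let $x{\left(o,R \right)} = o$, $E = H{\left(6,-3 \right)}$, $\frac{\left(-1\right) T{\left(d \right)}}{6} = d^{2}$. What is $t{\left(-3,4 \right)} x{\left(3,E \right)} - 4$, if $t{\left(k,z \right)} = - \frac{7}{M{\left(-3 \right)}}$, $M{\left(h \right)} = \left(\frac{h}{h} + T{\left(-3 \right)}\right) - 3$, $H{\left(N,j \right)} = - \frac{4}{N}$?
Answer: $- \frac{29}{8} \approx -3.625$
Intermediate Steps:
$T{\left(d \right)} = - 6 d^{2}$
$E = - \frac{2}{3}$ ($E = - \frac{4}{6} = \left(-4\right) \frac{1}{6} = - \frac{2}{3} \approx -0.66667$)
$M{\left(h \right)} = -56$ ($M{\left(h \right)} = \left(\frac{h}{h} - 6 \left(-3\right)^{2}\right) - 3 = \left(1 - 54\right) - 3 = -53 - 3 = -56$)
$t{\left(k,z \right)} = \frac{1}{8}$ ($t{\left(k,z \right)} = - \frac{7}{-56} = \left(-7\right) \left(- \frac{1}{56}\right) = \frac{1}{8}$)
$t{\left(-3,4 \right)} x{\left(3,E \right)} - 4 = \frac{1}{8} \cdot 3 - 4 = \frac{3}{8} - 4 = - \frac{29}{8}$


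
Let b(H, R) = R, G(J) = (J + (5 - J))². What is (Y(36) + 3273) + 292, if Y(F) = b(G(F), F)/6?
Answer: 3571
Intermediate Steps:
G(J) = 25 (G(J) = 5² = 25)
Y(F) = F/6
(Y(36) + 3273) + 292 = ((⅙)*36 + 3273) + 292 = (6 + 3273) + 292 = 3279 + 292 = 3571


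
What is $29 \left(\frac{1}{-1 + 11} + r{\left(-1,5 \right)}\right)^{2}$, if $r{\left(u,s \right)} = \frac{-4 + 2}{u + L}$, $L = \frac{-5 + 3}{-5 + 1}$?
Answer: $\frac{48749}{100} \approx 487.49$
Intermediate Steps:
$L = \frac{1}{2}$ ($L = - \frac{2}{-4} = \left(-2\right) \left(- \frac{1}{4}\right) = \frac{1}{2} \approx 0.5$)
$r{\left(u,s \right)} = - \frac{2}{\frac{1}{2} + u}$ ($r{\left(u,s \right)} = \frac{-4 + 2}{u + \frac{1}{2}} = - \frac{2}{\frac{1}{2} + u}$)
$29 \left(\frac{1}{-1 + 11} + r{\left(-1,5 \right)}\right)^{2} = 29 \left(\frac{1}{-1 + 11} - \frac{4}{1 + 2 \left(-1\right)}\right)^{2} = 29 \left(\frac{1}{10} - \frac{4}{1 - 2}\right)^{2} = 29 \left(\frac{1}{10} - \frac{4}{-1}\right)^{2} = 29 \left(\frac{1}{10} - -4\right)^{2} = 29 \left(\frac{1}{10} + 4\right)^{2} = 29 \left(\frac{41}{10}\right)^{2} = 29 \cdot \frac{1681}{100} = \frac{48749}{100}$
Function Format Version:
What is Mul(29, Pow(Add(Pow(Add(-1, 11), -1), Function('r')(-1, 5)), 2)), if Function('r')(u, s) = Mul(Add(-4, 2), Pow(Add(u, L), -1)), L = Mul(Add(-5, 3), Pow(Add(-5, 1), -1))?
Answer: Rational(48749, 100) ≈ 487.49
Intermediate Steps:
L = Rational(1, 2) (L = Mul(-2, Pow(-4, -1)) = Mul(-2, Rational(-1, 4)) = Rational(1, 2) ≈ 0.50000)
Function('r')(u, s) = Mul(-2, Pow(Add(Rational(1, 2), u), -1)) (Function('r')(u, s) = Mul(Add(-4, 2), Pow(Add(u, Rational(1, 2)), -1)) = Mul(-2, Pow(Add(Rational(1, 2), u), -1)))
Mul(29, Pow(Add(Pow(Add(-1, 11), -1), Function('r')(-1, 5)), 2)) = Mul(29, Pow(Add(Pow(Add(-1, 11), -1), Mul(-4, Pow(Add(1, Mul(2, -1)), -1))), 2)) = Mul(29, Pow(Add(Pow(10, -1), Mul(-4, Pow(Add(1, -2), -1))), 2)) = Mul(29, Pow(Add(Rational(1, 10), Mul(-4, Pow(-1, -1))), 2)) = Mul(29, Pow(Add(Rational(1, 10), Mul(-4, -1)), 2)) = Mul(29, Pow(Add(Rational(1, 10), 4), 2)) = Mul(29, Pow(Rational(41, 10), 2)) = Mul(29, Rational(1681, 100)) = Rational(48749, 100)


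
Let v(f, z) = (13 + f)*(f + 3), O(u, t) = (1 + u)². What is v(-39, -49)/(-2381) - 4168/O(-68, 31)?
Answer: -14125712/10688309 ≈ -1.3216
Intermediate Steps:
v(f, z) = (3 + f)*(13 + f) (v(f, z) = (13 + f)*(3 + f) = (3 + f)*(13 + f))
v(-39, -49)/(-2381) - 4168/O(-68, 31) = (39 + (-39)² + 16*(-39))/(-2381) - 4168/(1 - 68)² = (39 + 1521 - 624)*(-1/2381) - 4168/((-67)²) = 936*(-1/2381) - 4168/4489 = -936/2381 - 4168*1/4489 = -936/2381 - 4168/4489 = -14125712/10688309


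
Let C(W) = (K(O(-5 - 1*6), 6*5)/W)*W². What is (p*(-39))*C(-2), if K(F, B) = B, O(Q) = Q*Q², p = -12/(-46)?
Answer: 14040/23 ≈ 610.43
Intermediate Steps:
p = 6/23 (p = -12*(-1/46) = 6/23 ≈ 0.26087)
O(Q) = Q³
C(W) = 30*W (C(W) = ((6*5)/W)*W² = (30/W)*W² = 30*W)
(p*(-39))*C(-2) = ((6/23)*(-39))*(30*(-2)) = -234/23*(-60) = 14040/23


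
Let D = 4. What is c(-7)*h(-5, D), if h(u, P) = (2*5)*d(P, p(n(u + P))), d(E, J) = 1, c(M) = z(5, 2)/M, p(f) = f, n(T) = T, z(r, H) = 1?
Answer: -10/7 ≈ -1.4286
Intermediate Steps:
c(M) = 1/M
h(u, P) = 10 (h(u, P) = (2*5)*1 = 10*1 = 10)
c(-7)*h(-5, D) = 10/(-7) = -1/7*10 = -10/7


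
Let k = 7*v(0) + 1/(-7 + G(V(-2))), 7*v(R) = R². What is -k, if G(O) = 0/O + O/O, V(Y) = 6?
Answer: ⅙ ≈ 0.16667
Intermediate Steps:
v(R) = R²/7
G(O) = 1 (G(O) = 0 + 1 = 1)
k = -⅙ (k = 7*((⅐)*0²) + 1/(-7 + 1) = 7*((⅐)*0) + 1/(-6) = 7*0 - ⅙ = 0 - ⅙ = -⅙ ≈ -0.16667)
-k = -1*(-⅙) = ⅙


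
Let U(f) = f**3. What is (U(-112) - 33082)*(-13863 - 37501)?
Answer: 73861945640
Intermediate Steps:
(U(-112) - 33082)*(-13863 - 37501) = ((-112)**3 - 33082)*(-13863 - 37501) = (-1404928 - 33082)*(-51364) = -1438010*(-51364) = 73861945640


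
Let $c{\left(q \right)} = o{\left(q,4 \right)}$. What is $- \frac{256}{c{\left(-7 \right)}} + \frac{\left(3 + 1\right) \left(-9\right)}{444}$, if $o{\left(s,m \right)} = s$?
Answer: $\frac{9451}{259} \approx 36.49$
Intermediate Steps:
$c{\left(q \right)} = q$
$- \frac{256}{c{\left(-7 \right)}} + \frac{\left(3 + 1\right) \left(-9\right)}{444} = - \frac{256}{-7} + \frac{\left(3 + 1\right) \left(-9\right)}{444} = \left(-256\right) \left(- \frac{1}{7}\right) + 4 \left(-9\right) \frac{1}{444} = \frac{256}{7} - \frac{3}{37} = \frac{9451}{259}$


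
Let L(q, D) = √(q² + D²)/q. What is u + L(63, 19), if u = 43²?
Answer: 1849 + √4330/63 ≈ 1850.0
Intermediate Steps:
u = 1849
L(q, D) = √(D² + q²)/q
u + L(63, 19) = 1849 + √(19² + 63²)/63 = 1849 + √(361 + 3969)/63 = 1849 + √4330/63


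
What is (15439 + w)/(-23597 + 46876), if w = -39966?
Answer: -24527/23279 ≈ -1.0536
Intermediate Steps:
(15439 + w)/(-23597 + 46876) = (15439 - 39966)/(-23597 + 46876) = -24527/23279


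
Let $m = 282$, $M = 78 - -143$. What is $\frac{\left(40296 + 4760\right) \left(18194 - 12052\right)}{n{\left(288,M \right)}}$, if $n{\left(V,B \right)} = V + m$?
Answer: $\frac{138366976}{285} \approx 4.855 \cdot 10^{5}$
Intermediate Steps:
$M = 221$ ($M = 78 + 143 = 221$)
$n{\left(V,B \right)} = 282 + V$ ($n{\left(V,B \right)} = V + 282 = 282 + V$)
$\frac{\left(40296 + 4760\right) \left(18194 - 12052\right)}{n{\left(288,M \right)}} = \frac{\left(40296 + 4760\right) \left(18194 - 12052\right)}{282 + 288} = \frac{45056 \cdot 6142}{570} = 276733952 \cdot \frac{1}{570} = \frac{138366976}{285}$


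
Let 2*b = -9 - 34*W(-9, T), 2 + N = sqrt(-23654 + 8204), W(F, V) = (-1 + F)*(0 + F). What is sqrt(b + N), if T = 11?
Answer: sqrt(-6146 + 20*I*sqrt(618))/2 ≈ 1.5842 + 39.23*I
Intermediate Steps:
W(F, V) = F*(-1 + F) (W(F, V) = (-1 + F)*F = F*(-1 + F))
N = -2 + 5*I*sqrt(618) (N = -2 + sqrt(-23654 + 8204) = -2 + sqrt(-15450) = -2 + 5*I*sqrt(618) ≈ -2.0 + 124.3*I)
b = -3069/2 (b = (-9 - (-306)*(-1 - 9))/2 = (-9 - (-306)*(-10))/2 = (-9 - 34*90)/2 = (-9 - 3060)/2 = (1/2)*(-3069) = -3069/2 ≈ -1534.5)
sqrt(b + N) = sqrt(-3069/2 + (-2 + 5*I*sqrt(618))) = sqrt(-3073/2 + 5*I*sqrt(618))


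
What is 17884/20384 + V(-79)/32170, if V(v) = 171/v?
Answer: 5680931057/6475563640 ≈ 0.87729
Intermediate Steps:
17884/20384 + V(-79)/32170 = 17884/20384 + (171/(-79))/32170 = 17884*(1/20384) + (171*(-1/79))*(1/32170) = 4471/5096 - 171/79*1/32170 = 4471/5096 - 171/2541430 = 5680931057/6475563640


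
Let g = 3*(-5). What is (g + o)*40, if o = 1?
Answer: -560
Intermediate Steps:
g = -15
(g + o)*40 = (-15 + 1)*40 = -14*40 = -560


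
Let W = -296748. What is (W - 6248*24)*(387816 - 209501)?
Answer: -79653310500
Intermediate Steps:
(W - 6248*24)*(387816 - 209501) = (-296748 - 6248*24)*(387816 - 209501) = (-296748 - 149952)*178315 = -446700*178315 = -79653310500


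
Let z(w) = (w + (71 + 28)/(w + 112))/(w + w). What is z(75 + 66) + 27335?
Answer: 29549677/1081 ≈ 27336.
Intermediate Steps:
z(w) = (w + 99/(112 + w))/(2*w) (z(w) = (w + 99/(112 + w))/((2*w)) = (w + 99/(112 + w))*(1/(2*w)) = (w + 99/(112 + w))/(2*w))
z(75 + 66) + 27335 = (99 + (75 + 66)² + 112*(75 + 66))/(2*(75 + 66)*(112 + (75 + 66))) + 27335 = (½)*(99 + 141² + 112*141)/(141*(112 + 141)) + 27335 = (½)*(1/141)*(99 + 19881 + 15792)/253 + 27335 = (½)*(1/141)*(1/253)*35772 + 27335 = 542/1081 + 27335 = 29549677/1081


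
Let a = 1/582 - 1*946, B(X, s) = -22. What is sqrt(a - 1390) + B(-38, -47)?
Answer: -22 + I*sqrt(791258682)/582 ≈ -22.0 + 48.332*I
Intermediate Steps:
a = -550571/582 (a = 1/582 - 946 = -550571/582 ≈ -946.00)
sqrt(a - 1390) + B(-38, -47) = sqrt(-550571/582 - 1390) - 22 = sqrt(-1359551/582) - 22 = I*sqrt(791258682)/582 - 22 = -22 + I*sqrt(791258682)/582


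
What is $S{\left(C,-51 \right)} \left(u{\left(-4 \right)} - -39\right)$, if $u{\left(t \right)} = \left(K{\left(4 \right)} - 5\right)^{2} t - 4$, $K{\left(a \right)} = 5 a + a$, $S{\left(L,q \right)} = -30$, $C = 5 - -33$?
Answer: $42270$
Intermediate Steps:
$C = 38$ ($C = 5 + 33 = 38$)
$K{\left(a \right)} = 6 a$
$u{\left(t \right)} = -4 + 361 t$ ($u{\left(t \right)} = \left(6 \cdot 4 - 5\right)^{2} t - 4 = \left(24 - 5\right)^{2} t - 4 = 19^{2} t - 4 = 361 t - 4 = -4 + 361 t$)
$S{\left(C,-51 \right)} \left(u{\left(-4 \right)} - -39\right) = - 30 \left(\left(-4 + 361 \left(-4\right)\right) - -39\right) = - 30 \left(\left(-4 - 1444\right) + 39\right) = - 30 \left(-1448 + 39\right) = \left(-30\right) \left(-1409\right) = 42270$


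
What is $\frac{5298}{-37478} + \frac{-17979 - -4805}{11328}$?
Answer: $- \frac{138437729}{106137696} \approx -1.3043$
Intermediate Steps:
$\frac{5298}{-37478} + \frac{-17979 - -4805}{11328} = 5298 \left(- \frac{1}{37478}\right) + \left(-17979 + 4805\right) \frac{1}{11328} = - \frac{2649}{18739} - \frac{6587}{5664} = - \frac{138437729}{106137696}$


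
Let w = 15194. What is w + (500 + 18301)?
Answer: 33995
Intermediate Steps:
w + (500 + 18301) = 15194 + (500 + 18301) = 15194 + 18801 = 33995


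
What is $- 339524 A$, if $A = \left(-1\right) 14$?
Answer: $4753336$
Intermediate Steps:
$A = -14$
$- 339524 A = \left(-339524\right) \left(-14\right) = 4753336$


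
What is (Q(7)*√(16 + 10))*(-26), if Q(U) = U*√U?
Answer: -182*√182 ≈ -2455.3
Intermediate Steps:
Q(U) = U^(3/2)
(Q(7)*√(16 + 10))*(-26) = (7^(3/2)*√(16 + 10))*(-26) = ((7*√7)*√26)*(-26) = (7*√182)*(-26) = -182*√182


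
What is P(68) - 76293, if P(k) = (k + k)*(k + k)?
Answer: -57797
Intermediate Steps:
P(k) = 4*k² (P(k) = (2*k)*(2*k) = 4*k²)
P(68) - 76293 = 4*68² - 76293 = 4*4624 - 76293 = 18496 - 76293 = -57797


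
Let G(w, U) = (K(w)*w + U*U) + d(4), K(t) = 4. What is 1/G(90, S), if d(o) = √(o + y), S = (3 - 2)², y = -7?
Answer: 361/130324 - I*√3/130324 ≈ 0.00277 - 1.329e-5*I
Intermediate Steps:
S = 1 (S = 1² = 1)
d(o) = √(-7 + o) (d(o) = √(o - 7) = √(-7 + o))
G(w, U) = U² + 4*w + I*√3 (G(w, U) = (4*w + U*U) + √(-7 + 4) = (4*w + U²) + √(-3) = (U² + 4*w) + I*√3 = U² + 4*w + I*√3)
1/G(90, S) = 1/(1² + 4*90 + I*√3) = 1/(1 + 360 + I*√3) = 1/(361 + I*√3)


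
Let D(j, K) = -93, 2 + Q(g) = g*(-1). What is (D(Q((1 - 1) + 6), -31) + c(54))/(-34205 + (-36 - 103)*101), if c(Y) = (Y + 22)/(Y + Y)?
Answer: 89/46521 ≈ 0.0019131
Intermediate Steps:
Q(g) = -2 - g (Q(g) = -2 + g*(-1) = -2 - g)
c(Y) = (22 + Y)/(2*Y) (c(Y) = (22 + Y)/((2*Y)) = (22 + Y)*(1/(2*Y)) = (22 + Y)/(2*Y))
(D(Q((1 - 1) + 6), -31) + c(54))/(-34205 + (-36 - 103)*101) = (-93 + (1/2)*(22 + 54)/54)/(-34205 + (-36 - 103)*101) = (-93 + (1/2)*(1/54)*76)/(-34205 - 139*101) = (-93 + 19/27)/(-34205 - 14039) = -2492/27/(-48244) = -2492/27*(-1/48244) = 89/46521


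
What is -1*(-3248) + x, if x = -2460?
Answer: 788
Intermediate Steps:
-1*(-3248) + x = -1*(-3248) - 2460 = 3248 - 2460 = 788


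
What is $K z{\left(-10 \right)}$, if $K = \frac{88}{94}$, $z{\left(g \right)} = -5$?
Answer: $- \frac{220}{47} \approx -4.6808$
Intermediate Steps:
$K = \frac{44}{47}$ ($K = 88 \cdot \frac{1}{94} = \frac{44}{47} \approx 0.93617$)
$K z{\left(-10 \right)} = \frac{44}{47} \left(-5\right) = - \frac{220}{47}$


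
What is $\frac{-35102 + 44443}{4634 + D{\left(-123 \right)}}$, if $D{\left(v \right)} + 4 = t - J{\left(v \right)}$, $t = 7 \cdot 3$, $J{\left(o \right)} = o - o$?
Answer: $\frac{9341}{4651} \approx 2.0084$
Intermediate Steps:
$J{\left(o \right)} = 0$
$t = 21$
$D{\left(v \right)} = 17$ ($D{\left(v \right)} = -4 + \left(21 - 0\right) = -4 + \left(21 + 0\right) = -4 + 21 = 17$)
$\frac{-35102 + 44443}{4634 + D{\left(-123 \right)}} = \frac{-35102 + 44443}{4634 + 17} = \frac{9341}{4651}$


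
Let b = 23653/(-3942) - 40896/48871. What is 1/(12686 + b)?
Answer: 192649482/2442634170857 ≈ 7.8870e-5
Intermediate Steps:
b = -1317157795/192649482 (b = 23653*(-1/3942) - 40896*1/48871 = -23653/3942 - 40896/48871 = -1317157795/192649482 ≈ -6.8371)
1/(12686 + b) = 1/(12686 - 1317157795/192649482) = 1/(2442634170857/192649482) = 192649482/2442634170857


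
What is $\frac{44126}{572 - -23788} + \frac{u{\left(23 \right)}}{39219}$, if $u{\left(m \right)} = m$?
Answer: $\frac{288522979}{159229140} \approx 1.812$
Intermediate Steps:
$\frac{44126}{572 - -23788} + \frac{u{\left(23 \right)}}{39219} = \frac{44126}{572 - -23788} + \frac{23}{39219} = \frac{44126}{572 + 23788} + 23 \cdot \frac{1}{39219} = \frac{44126}{24360} + \frac{23}{39219} = 44126 \cdot \frac{1}{24360} + \frac{23}{39219} = \frac{22063}{12180} + \frac{23}{39219} = \frac{288522979}{159229140}$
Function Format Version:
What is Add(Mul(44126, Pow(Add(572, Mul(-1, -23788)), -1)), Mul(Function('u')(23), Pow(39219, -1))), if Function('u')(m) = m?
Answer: Rational(288522979, 159229140) ≈ 1.8120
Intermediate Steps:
Add(Mul(44126, Pow(Add(572, Mul(-1, -23788)), -1)), Mul(Function('u')(23), Pow(39219, -1))) = Add(Mul(44126, Pow(Add(572, Mul(-1, -23788)), -1)), Mul(23, Pow(39219, -1))) = Add(Mul(44126, Pow(Add(572, 23788), -1)), Mul(23, Rational(1, 39219))) = Add(Mul(44126, Pow(24360, -1)), Rational(23, 39219)) = Add(Mul(44126, Rational(1, 24360)), Rational(23, 39219)) = Add(Rational(22063, 12180), Rational(23, 39219)) = Rational(288522979, 159229140)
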